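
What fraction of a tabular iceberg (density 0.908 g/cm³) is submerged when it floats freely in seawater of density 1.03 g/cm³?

88.2%

Submerged fraction = ρ_obj/ρ_fluid = 0.908/1.03 = 88.2%.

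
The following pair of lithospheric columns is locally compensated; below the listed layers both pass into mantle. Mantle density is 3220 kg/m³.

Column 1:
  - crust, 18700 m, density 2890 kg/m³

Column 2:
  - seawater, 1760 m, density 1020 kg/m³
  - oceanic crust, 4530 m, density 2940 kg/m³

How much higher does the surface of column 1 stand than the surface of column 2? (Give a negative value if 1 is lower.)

320 m

For any compensation level in the mantle, the mantle terms cancel and isostasy reduces to e = (Σt_1 − Σt_2) − (Σ(ρt)_1 − Σ(ρt)_2) / ρ_m.
Σt_1 = 18700 m; Σt_2 = 6290 m; Σ(ρt)_1 = 54043000; Σ(ρt)_2 = 15113400 (in m·kg/m³).
e = (18700 − 6290) − (54043000 − 15113400) / 3220 = 320 m.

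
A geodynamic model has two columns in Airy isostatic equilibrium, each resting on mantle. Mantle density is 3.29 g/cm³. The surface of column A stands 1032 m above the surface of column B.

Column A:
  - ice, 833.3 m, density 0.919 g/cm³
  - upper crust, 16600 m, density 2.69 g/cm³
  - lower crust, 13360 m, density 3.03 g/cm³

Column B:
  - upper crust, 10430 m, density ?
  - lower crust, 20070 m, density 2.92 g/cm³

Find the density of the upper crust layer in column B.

2.85 g/cm³

Take the compensation level at the base of the deeper column (depth z_c below the surface of column A) and equate Σ ρ_i t_i down to z_c; mantle fills any gap and the z_c terms cancel.
Column A: 833.3×0.919 + 16600×2.69 + 13360×3.03 + (z_c − 30793.3)×3.29
Column B: 1032×0 + 10430×ρ + 20070×2.92 + (z_c − 1032 − 30500)×3.29
The z_c×3.29 term appears on both sides and cancels. Collect the known terms of each column as K = Σ(ρt)_known − 3.29 × (depth of known layers): K_A = 85900.6027 − 3.29×30793.3 = −15409.3543; K_B = 58604.4 − 3.29×(1032 + 30500) = −45135.88.
Balance: K_A = K_B + 10430×ρ, so ρ = (K_A − K_B)/10430 = 29726.5/10430 = 2.85 g/cm³.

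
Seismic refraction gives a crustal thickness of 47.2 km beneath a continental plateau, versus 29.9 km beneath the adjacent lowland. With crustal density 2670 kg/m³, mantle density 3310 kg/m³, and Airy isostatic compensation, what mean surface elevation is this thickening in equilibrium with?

Excess crust Δ = 47.2 km − 29.9 km = 17.3 km, split between elevation h and root r with h + r = Δ.
Airy balance ρ_c h = (ρ_m − ρ_c) r gives r = h ρ_c/(ρ_m − ρ_c), so h (1 + ρ_c/(ρ_m − ρ_c)) = Δ, i.e. h = Δ (ρ_m − ρ_c)/ρ_m.
h = 17.3 km × 640/3310 = 3.35 km.

3.35 km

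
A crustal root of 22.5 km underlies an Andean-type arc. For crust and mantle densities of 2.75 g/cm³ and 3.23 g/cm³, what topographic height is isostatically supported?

3.93 km

Equating mass per unit area of the two columns: ρ_c h = (ρ_m − ρ_c) r.
h = r (ρ_m − ρ_c) / ρ_c = 22.5 km × (3.23 − 2.75) / 2.75 = 3.93 km.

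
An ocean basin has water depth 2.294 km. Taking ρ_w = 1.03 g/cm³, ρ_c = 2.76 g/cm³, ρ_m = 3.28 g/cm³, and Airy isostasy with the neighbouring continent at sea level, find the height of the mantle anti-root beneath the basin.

Isostatic balance requires: replacing crust with seawater at the top is compensated by replacing crust with mantle at the base: d (ρ_c − ρ_w) = a (ρ_m − ρ_c).
a = d (ρ_c − ρ_w)/(ρ_m − ρ_c) = 2.294 km × 1.73/0.52 = 7.63 km.

7.63 km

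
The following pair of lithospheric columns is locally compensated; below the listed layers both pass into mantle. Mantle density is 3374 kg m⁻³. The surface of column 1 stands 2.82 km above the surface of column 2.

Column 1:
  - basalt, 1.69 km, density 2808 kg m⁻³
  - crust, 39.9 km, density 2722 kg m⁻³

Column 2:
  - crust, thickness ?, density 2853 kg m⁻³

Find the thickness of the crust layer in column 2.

33.5 km

Take the compensation level at the base of the deeper column (depth z_c below the surface of column 1) and equate Σ ρ_i t_i down to z_c; mantle fills any gap and the z_c terms cancel.
Column 1: 1.69×2808 + 39.9×2722 + (z_c − 41.59)×3374
Column 2: 2.82×0 + x×2853 + (z_c − 2.82 − 0 − x)×3374
The z_c×3374 term appears on both sides and cancels. Collect the known terms of each column as K = Σ(ρt)_known − 3374 × (depth of known layers): K_1 = 113353.32 − 3374×41.59 = −26971.34; K_2 = 0 − 3374×(2.82 + 0) = −9514.68.
Balance: K_1 = K_2 − x×(3374 − 2853), so x = (K_2 − K_1)/(3374 − 2853) = 17456.7/521 = 33.5 km.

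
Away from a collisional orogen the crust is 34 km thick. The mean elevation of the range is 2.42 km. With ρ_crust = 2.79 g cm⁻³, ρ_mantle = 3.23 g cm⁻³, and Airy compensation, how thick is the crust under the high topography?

Root depth r = h ρ_c / (ρ_m − ρ_c) = 2.42 km × 2.79 / 0.44 = 15.35 km.
Total thickness = T + h + r = 34 km + 2.42 km + 15.35 km = 51.8 km.

51.8 km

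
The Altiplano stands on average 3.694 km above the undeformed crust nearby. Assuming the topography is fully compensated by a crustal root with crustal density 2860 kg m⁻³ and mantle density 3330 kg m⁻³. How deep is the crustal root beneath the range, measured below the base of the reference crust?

22.5 km

Balancing pressure at the compensation depth: the weight of the topography is balanced by the buoyancy of the root, ρ_c h = (ρ_m − ρ_c) r.
r = h · ρ_c / (ρ_m − ρ_c) = 3.694 km × 2860 / (3330 − 2860) = 22.5 km.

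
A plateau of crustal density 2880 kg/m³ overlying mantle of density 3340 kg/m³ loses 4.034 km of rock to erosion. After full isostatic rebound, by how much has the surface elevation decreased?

0.556 km

Rebound u = e ρ_c/ρ_m = 4.034 km × 2880/3340 = 3.478 km.
Net surface drop = e − u = 4.034 km − 3.478 km = e (ρ_m − ρ_c)/ρ_m = 0.556 km.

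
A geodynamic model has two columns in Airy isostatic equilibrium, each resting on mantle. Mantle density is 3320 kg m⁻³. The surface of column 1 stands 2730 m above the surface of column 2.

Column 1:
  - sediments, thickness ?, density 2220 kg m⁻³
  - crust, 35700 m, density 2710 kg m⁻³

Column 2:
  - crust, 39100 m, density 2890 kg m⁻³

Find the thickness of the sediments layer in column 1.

3730 m

Take the compensation level at the base of the deeper column (depth z_c below the surface of column 1) and equate Σ ρ_i t_i down to z_c; mantle fills any gap and the z_c terms cancel.
Column 1: x×2220 + 35700×2710 + (z_c − 35700 − x)×3320
Column 2: 2730×0 + 39100×2890 + (z_c − 2730 − 39100)×3320
The z_c×3320 term appears on both sides and cancels. Collect the known terms of each column as K = Σ(ρt)_known − 3320 × (depth of known layers): K_1 = 96747000 − 3320×35700 = −21777000; K_2 = 112999000 − 3320×(2730 + 39100) = −25876600.
Balance: K_1 − x×(3320 − 2220) = K_2, so x = (K_1 − K_2)/(3320 − 2220) = 4099600/1100 = 3730 m.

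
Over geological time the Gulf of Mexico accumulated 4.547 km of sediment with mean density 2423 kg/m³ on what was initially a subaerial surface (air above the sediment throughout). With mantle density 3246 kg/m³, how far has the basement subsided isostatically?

3.39 km

Subaerial load: s = t ρ_sed / ρ_m = 4.547 km × 2423/3246 = 3.39 km.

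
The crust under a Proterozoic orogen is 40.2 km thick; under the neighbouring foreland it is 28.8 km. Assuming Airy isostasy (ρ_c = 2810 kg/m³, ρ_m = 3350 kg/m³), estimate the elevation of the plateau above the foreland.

1.84 km

Excess crust Δ = 40.2 km − 28.8 km = 11.4 km, split between elevation h and root r with h + r = Δ.
Airy balance ρ_c h = (ρ_m − ρ_c) r gives r = h ρ_c/(ρ_m − ρ_c), so h (1 + ρ_c/(ρ_m − ρ_c)) = Δ, i.e. h = Δ (ρ_m − ρ_c)/ρ_m.
h = 11.4 km × 540/3350 = 1.84 km.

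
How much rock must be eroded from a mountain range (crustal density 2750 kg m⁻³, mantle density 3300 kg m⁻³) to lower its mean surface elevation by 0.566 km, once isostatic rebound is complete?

3.4 km

Net drop Δ = e − u = e − e ρ_c/ρ_m = e (ρ_m − ρ_c)/ρ_m.
e = Δ ρ_m/(ρ_m − ρ_c) = 0.566 km × 3300/550 = 3.4 km.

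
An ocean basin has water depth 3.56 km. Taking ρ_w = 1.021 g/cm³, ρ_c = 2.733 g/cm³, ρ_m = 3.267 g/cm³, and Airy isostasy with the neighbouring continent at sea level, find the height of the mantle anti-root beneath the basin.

11.4 km

Isostatic balance requires: replacing crust with seawater at the top is compensated by replacing crust with mantle at the base: d (ρ_c − ρ_w) = a (ρ_m − ρ_c).
a = d (ρ_c − ρ_w)/(ρ_m − ρ_c) = 3.56 km × 1.712/0.534 = 11.4 km.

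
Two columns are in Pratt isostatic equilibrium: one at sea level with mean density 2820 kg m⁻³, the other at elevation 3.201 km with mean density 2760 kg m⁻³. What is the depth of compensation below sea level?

147 km

ρ_ref D = ρ (D + h) → D (ρ_ref − ρ) = ρ h.
D = ρ h/(ρ_ref − ρ) = 2760 × 3.201 km/(2820 − 2760) = 147 km.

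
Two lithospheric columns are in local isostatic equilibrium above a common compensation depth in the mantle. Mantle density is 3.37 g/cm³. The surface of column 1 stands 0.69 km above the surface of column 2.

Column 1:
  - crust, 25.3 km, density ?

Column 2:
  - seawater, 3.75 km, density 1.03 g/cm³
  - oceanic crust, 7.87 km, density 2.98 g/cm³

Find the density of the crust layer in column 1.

2.81 g/cm³

Take the compensation level at the base of the deeper column (depth z_c below the surface of column 1) and equate Σ ρ_i t_i down to z_c; mantle fills any gap and the z_c terms cancel.
Column 1: 25.3×ρ + (z_c − 25.3)×3.37
Column 2: 0.69×0 + 3.75×1.03 + 7.87×2.98 + (z_c − 0.69 − 11.62)×3.37
The z_c×3.37 term appears on both sides and cancels. Collect the known terms of each column as K = Σ(ρt)_known − 3.37 × (depth of known layers): K_1 = 0 − 3.37×25.3 = −85.261; K_2 = 27.3151 − 3.37×(0.69 + 11.62) = −14.1696.
Balance: K_1 + 25.3×ρ = K_2, so ρ = (K_2 − K_1)/25.3 = 71.0914/25.3 = 2.81 g/cm³.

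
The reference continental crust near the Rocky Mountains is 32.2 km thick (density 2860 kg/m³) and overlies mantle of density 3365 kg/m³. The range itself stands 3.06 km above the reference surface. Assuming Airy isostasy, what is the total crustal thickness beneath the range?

Root depth r = h ρ_c / (ρ_m − ρ_c) = 3.06 km × 2860 / 505 = 17.33 km.
Total thickness = T + h + r = 32.2 km + 3.06 km + 17.33 km = 52.6 km.

52.6 km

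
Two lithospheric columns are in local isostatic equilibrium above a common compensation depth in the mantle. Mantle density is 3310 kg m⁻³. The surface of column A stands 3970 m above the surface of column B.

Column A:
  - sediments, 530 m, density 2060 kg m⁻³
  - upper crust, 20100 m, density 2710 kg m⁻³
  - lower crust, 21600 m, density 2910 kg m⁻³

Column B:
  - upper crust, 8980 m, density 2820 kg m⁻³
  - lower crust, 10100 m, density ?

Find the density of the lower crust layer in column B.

Take the compensation level at the base of the deeper column (depth z_c below the surface of column A) and equate Σ ρ_i t_i down to z_c; mantle fills any gap and the z_c terms cancel.
Column A: 530×2060 + 20100×2710 + 21600×2910 + (z_c − 42230)×3310
Column B: 3970×0 + 8980×2820 + 10100×ρ + (z_c − 3970 − 19080)×3310
The z_c×3310 term appears on both sides and cancels. Collect the known terms of each column as K = Σ(ρt)_known − 3310 × (depth of known layers): K_A = 118418800 − 3310×42230 = −21362500; K_B = 25323600 − 3310×(3970 + 19080) = −50971900.
Balance: K_A = K_B + 10100×ρ, so ρ = (K_A − K_B)/10100 = 29609400/10100 = 2930 kg m⁻³.

2930 kg m⁻³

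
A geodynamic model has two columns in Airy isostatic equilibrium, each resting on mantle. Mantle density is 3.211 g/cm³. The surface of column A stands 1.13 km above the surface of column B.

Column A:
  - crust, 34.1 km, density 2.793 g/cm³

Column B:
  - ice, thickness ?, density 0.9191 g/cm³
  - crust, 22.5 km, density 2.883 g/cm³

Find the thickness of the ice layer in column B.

Take the compensation level at the base of the deeper column (depth z_c below the surface of column A) and equate Σ ρ_i t_i down to z_c; mantle fills any gap and the z_c terms cancel.
Column A: 34.1×2.793 + (z_c − 34.1)×3.211
Column B: 1.13×0 + x×0.9191 + 22.5×2.883 + (z_c − 1.13 − 22.5 − x)×3.211
The z_c×3.211 term appears on both sides and cancels. Collect the known terms of each column as K = Σ(ρt)_known − 3.211 × (depth of known layers): K_A = 95.2413 − 3.211×34.1 = −14.2538; K_B = 64.8675 − 3.211×(1.13 + 22.5) = −11.00843.
Balance: K_A = K_B − x×(3.211 − 0.9191), so x = (K_B − K_A)/(3.211 − 0.9191) = 3.24537/2.2919 = 1.42 km.

1.42 km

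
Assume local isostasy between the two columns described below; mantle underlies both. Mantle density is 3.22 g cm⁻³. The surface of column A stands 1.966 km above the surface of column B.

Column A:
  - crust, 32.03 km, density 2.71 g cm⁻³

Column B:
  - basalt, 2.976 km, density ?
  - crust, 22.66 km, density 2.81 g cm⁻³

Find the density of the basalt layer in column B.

Take the compensation level at the base of the deeper column (depth z_c below the surface of column A) and equate Σ ρ_i t_i down to z_c; mantle fills any gap and the z_c terms cancel.
Column A: 32.03×2.71 + (z_c − 32.03)×3.22
Column B: 1.966×0 + 2.976×ρ + 22.66×2.81 + (z_c − 1.966 − 25.636)×3.22
The z_c×3.22 term appears on both sides and cancels. Collect the known terms of each column as K = Σ(ρt)_known − 3.22 × (depth of known layers): K_A = 86.8013 − 3.22×32.03 = −16.3353; K_B = 63.6746 − 3.22×(1.966 + 25.636) = −25.20384.
Balance: K_A = K_B + 2.976×ρ, so ρ = (K_A − K_B)/2.976 = 8.86854/2.976 = 2.98 g cm⁻³.

2.98 g cm⁻³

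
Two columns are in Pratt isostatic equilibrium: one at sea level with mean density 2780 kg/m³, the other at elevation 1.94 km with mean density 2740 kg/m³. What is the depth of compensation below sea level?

ρ_ref D = ρ (D + h) → D (ρ_ref − ρ) = ρ h.
D = ρ h/(ρ_ref − ρ) = 2740 × 1.94 km/(2780 − 2740) = 133 km.

133 km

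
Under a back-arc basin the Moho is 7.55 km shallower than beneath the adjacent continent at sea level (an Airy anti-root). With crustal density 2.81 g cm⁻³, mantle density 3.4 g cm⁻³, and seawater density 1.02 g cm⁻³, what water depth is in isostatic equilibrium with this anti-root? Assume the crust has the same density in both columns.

Replacing a thickness d of crust by seawater at the top must be balanced by replacing crust with mantle at the base: d (ρ_c − ρ_w) = a (ρ_m − ρ_c).
d = a (ρ_m − ρ_c)/(ρ_c − ρ_w) = 7.55 km × 0.59/1.79 = 2.49 km.

2.49 km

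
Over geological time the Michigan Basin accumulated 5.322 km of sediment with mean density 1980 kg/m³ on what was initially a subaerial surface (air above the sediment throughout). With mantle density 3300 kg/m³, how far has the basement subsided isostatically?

Subaerial load: s = t ρ_sed / ρ_m = 5.322 km × 1980/3300 = 3.19 km.

3.19 km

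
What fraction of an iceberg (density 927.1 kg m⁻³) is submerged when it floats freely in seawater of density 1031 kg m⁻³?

89.9%

Submerged fraction = ρ_obj/ρ_fluid = 927.1/1031 = 89.9%.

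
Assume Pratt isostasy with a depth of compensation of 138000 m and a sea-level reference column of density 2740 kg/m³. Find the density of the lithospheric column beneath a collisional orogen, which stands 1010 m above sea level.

Pratt balance: ρ_ref D = ρ (D + h).
ρ = ρ_ref D/(D + h) = 2740 × 138000 m/(138000 m + 1010 m) = 2720 kg/m³.

2720 kg/m³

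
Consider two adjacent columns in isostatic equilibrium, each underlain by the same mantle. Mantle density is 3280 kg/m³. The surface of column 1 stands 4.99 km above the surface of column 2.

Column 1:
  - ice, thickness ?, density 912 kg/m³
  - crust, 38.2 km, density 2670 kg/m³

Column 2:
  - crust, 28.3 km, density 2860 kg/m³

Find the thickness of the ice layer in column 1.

2.09 km

Take the compensation level at the base of the deeper column (depth z_c below the surface of column 1) and equate Σ ρ_i t_i down to z_c; mantle fills any gap and the z_c terms cancel.
Column 1: x×912 + 38.2×2670 + (z_c − 38.2 − x)×3280
Column 2: 4.99×0 + 28.3×2860 + (z_c − 4.99 − 28.3)×3280
The z_c×3280 term appears on both sides and cancels. Collect the known terms of each column as K = Σ(ρt)_known − 3280 × (depth of known layers): K_1 = 101994 − 3280×38.2 = −23302; K_2 = 80938 − 3280×(4.99 + 28.3) = −28253.2.
Balance: K_1 − x×(3280 − 912) = K_2, so x = (K_1 − K_2)/(3280 − 912) = 4951.2/2368 = 2.09 km.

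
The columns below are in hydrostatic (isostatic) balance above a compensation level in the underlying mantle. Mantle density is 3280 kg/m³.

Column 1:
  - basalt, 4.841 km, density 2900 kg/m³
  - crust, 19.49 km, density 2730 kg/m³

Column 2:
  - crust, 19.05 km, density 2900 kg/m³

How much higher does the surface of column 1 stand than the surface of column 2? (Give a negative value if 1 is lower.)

1.62 km

For any compensation level in the mantle, the mantle terms cancel and isostasy reduces to e = (Σt_1 − Σt_2) − (Σ(ρt)_1 − Σ(ρt)_2) / ρ_m.
Σt_1 = 24.331 km; Σt_2 = 19.05 km; Σ(ρt)_1 = 67246.6; Σ(ρt)_2 = 55245 (in km·kg/m³).
e = (24.331 − 19.05) − (67246.6 − 55245) / 3280 = 1.62 km.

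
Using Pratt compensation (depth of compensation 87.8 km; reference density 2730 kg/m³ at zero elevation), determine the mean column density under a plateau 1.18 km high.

Pratt balance: ρ_ref D = ρ (D + h).
ρ = ρ_ref D/(D + h) = 2730 × 87.8 km/(87.8 km + 1.18 km) = 2690 kg/m³.

2690 kg/m³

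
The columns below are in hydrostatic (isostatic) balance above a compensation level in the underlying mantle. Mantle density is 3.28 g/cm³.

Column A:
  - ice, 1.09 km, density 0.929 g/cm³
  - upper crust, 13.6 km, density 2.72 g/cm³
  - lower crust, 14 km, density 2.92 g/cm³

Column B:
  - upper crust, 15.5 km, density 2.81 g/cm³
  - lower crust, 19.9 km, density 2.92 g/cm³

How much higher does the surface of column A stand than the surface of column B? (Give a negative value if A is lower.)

0.235 km

For any compensation level in the mantle, the mantle terms cancel and isostasy reduces to e = (Σt_A − Σt_B) − (Σ(ρt)_A − Σ(ρt)_B) / ρ_m.
Σt_A = 28.69 km; Σt_B = 35.4 km; Σ(ρt)_A = 78.88461; Σ(ρt)_B = 101.663 (in km·g/cm³).
e = (28.69 − 35.4) − (78.88461 − 101.663) / 3.28 = 0.235 km.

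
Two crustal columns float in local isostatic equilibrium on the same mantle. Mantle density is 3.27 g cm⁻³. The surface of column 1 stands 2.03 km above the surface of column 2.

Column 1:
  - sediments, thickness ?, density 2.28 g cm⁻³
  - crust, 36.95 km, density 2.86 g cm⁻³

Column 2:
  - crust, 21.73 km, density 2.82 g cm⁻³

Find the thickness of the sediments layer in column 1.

1.28 km

Take the compensation level at the base of the deeper column (depth z_c below the surface of column 1) and equate Σ ρ_i t_i down to z_c; mantle fills any gap and the z_c terms cancel.
Column 1: x×2.28 + 36.95×2.86 + (z_c − 36.95 − x)×3.27
Column 2: 2.03×0 + 21.73×2.82 + (z_c − 2.03 − 21.73)×3.27
The z_c×3.27 term appears on both sides and cancels. Collect the known terms of each column as K = Σ(ρt)_known − 3.27 × (depth of known layers): K_1 = 105.677 − 3.27×36.95 = −15.1495; K_2 = 61.2786 − 3.27×(2.03 + 21.73) = −16.4166.
Balance: K_1 − x×(3.27 − 2.28) = K_2, so x = (K_1 − K_2)/(3.27 − 2.28) = 1.2671/0.99 = 1.28 km.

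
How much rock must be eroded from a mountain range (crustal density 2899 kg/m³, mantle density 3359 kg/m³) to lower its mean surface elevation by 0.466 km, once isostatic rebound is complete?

Net drop Δ = e − u = e − e ρ_c/ρ_m = e (ρ_m − ρ_c)/ρ_m.
e = Δ ρ_m/(ρ_m − ρ_c) = 0.466 km × 3359/460 = 3.4 km.

3.4 km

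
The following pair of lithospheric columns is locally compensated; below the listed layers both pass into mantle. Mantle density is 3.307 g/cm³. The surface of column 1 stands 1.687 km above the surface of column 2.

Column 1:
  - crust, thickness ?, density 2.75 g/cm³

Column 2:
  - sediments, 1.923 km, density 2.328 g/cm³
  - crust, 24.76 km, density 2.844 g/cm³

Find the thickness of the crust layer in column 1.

34 km

Take the compensation level at the base of the deeper column (depth z_c below the surface of column 1) and equate Σ ρ_i t_i down to z_c; mantle fills any gap and the z_c terms cancel.
Column 1: x×2.75 + (z_c − 0 − x)×3.307
Column 2: 1.687×0 + 1.923×2.328 + 24.76×2.844 + (z_c − 1.687 − 26.683)×3.307
The z_c×3.307 term appears on both sides and cancels. Collect the known terms of each column as K = Σ(ρt)_known − 3.307 × (depth of known layers): K_1 = 0 − 3.307×0 = 0; K_2 = 74.894184 − 3.307×(1.687 + 26.683) = −18.925406.
Balance: K_1 − x×(3.307 − 2.75) = K_2, so x = (K_1 − K_2)/(3.307 − 2.75) = 18.9254/0.557 = 34 km.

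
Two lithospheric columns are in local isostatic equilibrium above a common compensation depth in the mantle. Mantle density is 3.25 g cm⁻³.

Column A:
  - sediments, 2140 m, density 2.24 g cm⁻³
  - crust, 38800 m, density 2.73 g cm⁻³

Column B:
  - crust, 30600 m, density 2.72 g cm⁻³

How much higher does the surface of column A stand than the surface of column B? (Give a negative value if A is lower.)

For any compensation level in the mantle, the mantle terms cancel and isostasy reduces to e = (Σt_A − Σt_B) − (Σ(ρt)_A − Σ(ρt)_B) / ρ_m.
Σt_A = 40940 m; Σt_B = 30600 m; Σ(ρt)_A = 110717.6; Σ(ρt)_B = 83232 (in m·g cm⁻³).
e = (40940 − 30600) − (110717.6 − 83232) / 3.25 = 1880 m.

1880 m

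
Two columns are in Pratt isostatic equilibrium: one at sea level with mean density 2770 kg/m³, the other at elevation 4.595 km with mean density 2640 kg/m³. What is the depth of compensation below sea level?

ρ_ref D = ρ (D + h) → D (ρ_ref − ρ) = ρ h.
D = ρ h/(ρ_ref − ρ) = 2640 × 4.595 km/(2770 − 2640) = 93.3 km.

93.3 km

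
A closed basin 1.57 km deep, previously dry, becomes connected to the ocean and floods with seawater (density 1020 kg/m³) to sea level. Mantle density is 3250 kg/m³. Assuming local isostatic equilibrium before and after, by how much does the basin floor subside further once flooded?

After flooding the water column is d + s deep. Its weight must equal the weight of mantle displaced by the extra subsidence s: (d + s) ρ_w = s ρ_m.
s = d ρ_w / (ρ_m − ρ_w) = 1.57 km × 1020/(3250 − 1020) = 0.718 km.

0.718 km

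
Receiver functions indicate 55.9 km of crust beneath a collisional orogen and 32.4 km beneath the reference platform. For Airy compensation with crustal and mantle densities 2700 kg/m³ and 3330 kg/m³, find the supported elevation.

4.45 km

Excess crust Δ = 55.9 km − 32.4 km = 23.5 km, split between elevation h and root r with h + r = Δ.
Airy balance ρ_c h = (ρ_m − ρ_c) r gives r = h ρ_c/(ρ_m − ρ_c), so h (1 + ρ_c/(ρ_m − ρ_c)) = Δ, i.e. h = Δ (ρ_m − ρ_c)/ρ_m.
h = 23.5 km × 630/3330 = 4.45 km.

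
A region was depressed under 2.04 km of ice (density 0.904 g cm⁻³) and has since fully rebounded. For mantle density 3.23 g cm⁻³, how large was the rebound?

Removing the load lets mantle flow back in; uplift u satisfies ρ_ice t = ρ_m u.
u = t ρ_ice/ρ_m = 2.04 km × 0.904/3.23 = 0.571 km.

0.571 km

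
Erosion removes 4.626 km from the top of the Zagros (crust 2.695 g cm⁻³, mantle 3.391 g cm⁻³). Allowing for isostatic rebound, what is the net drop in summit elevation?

Rebound u = e ρ_c/ρ_m = 4.626 km × 2.695/3.391 = 3.677 km.
Net surface drop = e − u = 4.626 km − 3.677 km = e (ρ_m − ρ_c)/ρ_m = 0.949 km.

0.949 km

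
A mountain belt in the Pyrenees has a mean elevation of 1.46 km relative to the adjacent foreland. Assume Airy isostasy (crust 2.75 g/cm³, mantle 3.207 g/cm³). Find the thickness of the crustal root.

By Archimedes' principle applied to the lithosphere: the weight of the topography is balanced by the buoyancy of the root, ρ_c h = (ρ_m − ρ_c) r.
r = h · ρ_c / (ρ_m − ρ_c) = 1.46 km × 2.75 / (3.207 − 2.75) = 8.79 km.

8.79 km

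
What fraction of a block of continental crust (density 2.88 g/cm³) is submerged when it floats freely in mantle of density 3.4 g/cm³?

84.7%

Submerged fraction = ρ_obj/ρ_fluid = 2.88/3.4 = 84.7%.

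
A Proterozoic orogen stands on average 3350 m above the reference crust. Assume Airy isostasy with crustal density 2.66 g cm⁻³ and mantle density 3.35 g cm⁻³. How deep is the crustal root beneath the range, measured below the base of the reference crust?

For local isostatic compensation: the weight of the topography is balanced by the buoyancy of the root, ρ_c h = (ρ_m − ρ_c) r.
r = h · ρ_c / (ρ_m − ρ_c) = 3350 m × 2.66 / (3.35 − 2.66) = 12900 m.

12900 m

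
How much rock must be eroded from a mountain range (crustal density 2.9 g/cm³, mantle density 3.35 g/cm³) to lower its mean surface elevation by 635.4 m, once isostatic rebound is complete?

Net drop Δ = e − u = e − e ρ_c/ρ_m = e (ρ_m − ρ_c)/ρ_m.
e = Δ ρ_m/(ρ_m − ρ_c) = 635.4 m × 3.35/0.45 = 4730 m.

4730 m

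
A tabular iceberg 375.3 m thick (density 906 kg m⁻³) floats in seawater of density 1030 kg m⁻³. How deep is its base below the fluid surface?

Draft d = t ρ_obj/ρ_fluid = 375.3 m × 906/1030 = 330 m.

330 m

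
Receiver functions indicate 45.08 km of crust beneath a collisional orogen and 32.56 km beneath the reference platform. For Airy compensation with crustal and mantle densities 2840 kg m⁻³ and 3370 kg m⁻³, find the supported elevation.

1.97 km

Excess crust Δ = 45.08 km − 32.56 km = 12.52 km, split between elevation h and root r with h + r = Δ.
Airy balance ρ_c h = (ρ_m − ρ_c) r gives r = h ρ_c/(ρ_m − ρ_c), so h (1 + ρ_c/(ρ_m − ρ_c)) = Δ, i.e. h = Δ (ρ_m − ρ_c)/ρ_m.
h = 12.52 km × 530/3370 = 1.97 km.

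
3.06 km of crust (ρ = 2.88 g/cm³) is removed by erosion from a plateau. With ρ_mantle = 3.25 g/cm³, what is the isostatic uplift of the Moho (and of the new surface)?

Unloading: uplift u = e ρ_c/ρ_m = 3.06 km × 2.88/3.25 = 2.71 km.

2.71 km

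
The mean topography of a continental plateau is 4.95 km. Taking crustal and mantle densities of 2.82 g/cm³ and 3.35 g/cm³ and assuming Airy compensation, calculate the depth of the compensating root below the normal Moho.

Isostatic balance requires: the weight of the topography is balanced by the buoyancy of the root, ρ_c h = (ρ_m − ρ_c) r.
r = h · ρ_c / (ρ_m − ρ_c) = 4.95 km × 2.82 / (3.35 − 2.82) = 26.3 km.

26.3 km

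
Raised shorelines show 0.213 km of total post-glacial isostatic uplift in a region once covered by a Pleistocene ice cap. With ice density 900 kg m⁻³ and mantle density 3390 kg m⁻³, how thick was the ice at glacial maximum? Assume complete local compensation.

0.802 km

u = t ρ_ice/ρ_m → t = u ρ_m/ρ_ice = 0.213 km × 3390/900 = 0.802 km.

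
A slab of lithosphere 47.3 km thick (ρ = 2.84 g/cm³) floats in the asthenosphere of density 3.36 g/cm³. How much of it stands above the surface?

Floating equilibrium: submerged depth d = t ρ_obj/ρ_fluid = 47.3 km × 2.84/3.36 = 39.98 km.
Freeboard = t − d = 47.3 km − 39.98 km = 7.32 km.

7.32 km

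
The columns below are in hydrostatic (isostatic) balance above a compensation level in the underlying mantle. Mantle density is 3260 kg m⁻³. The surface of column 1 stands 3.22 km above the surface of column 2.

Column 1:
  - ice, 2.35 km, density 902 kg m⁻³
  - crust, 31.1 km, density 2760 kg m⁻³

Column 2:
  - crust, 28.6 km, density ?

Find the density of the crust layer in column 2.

2890 kg m⁻³

Take the compensation level at the base of the deeper column (depth z_c below the surface of column 1) and equate Σ ρ_i t_i down to z_c; mantle fills any gap and the z_c terms cancel.
Column 1: 2.35×902 + 31.1×2760 + (z_c − 33.45)×3260
Column 2: 3.22×0 + 28.6×ρ + (z_c − 3.22 − 28.6)×3260
The z_c×3260 term appears on both sides and cancels. Collect the known terms of each column as K = Σ(ρt)_known − 3260 × (depth of known layers): K_1 = 87955.7 − 3260×33.45 = −21091.3; K_2 = 0 − 3260×(3.22 + 28.6) = −103733.2.
Balance: K_1 = K_2 + 28.6×ρ, so ρ = (K_1 − K_2)/28.6 = 82641.9/28.6 = 2890 kg m⁻³.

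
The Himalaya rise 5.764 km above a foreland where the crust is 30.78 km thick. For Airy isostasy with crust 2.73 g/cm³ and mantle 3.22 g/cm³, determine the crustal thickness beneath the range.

Root depth r = h ρ_c / (ρ_m − ρ_c) = 5.764 km × 2.73 / 0.49 = 32.11 km.
Total thickness = T + h + r = 30.78 km + 5.764 km + 32.11 km = 68.7 km.

68.7 km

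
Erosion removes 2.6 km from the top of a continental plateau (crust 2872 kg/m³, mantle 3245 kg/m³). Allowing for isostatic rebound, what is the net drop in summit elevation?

Rebound u = e ρ_c/ρ_m = 2.6 km × 2872/3245 = 2.301 km.
Net surface drop = e − u = 2.6 km − 2.301 km = e (ρ_m − ρ_c)/ρ_m = 0.299 km.

0.299 km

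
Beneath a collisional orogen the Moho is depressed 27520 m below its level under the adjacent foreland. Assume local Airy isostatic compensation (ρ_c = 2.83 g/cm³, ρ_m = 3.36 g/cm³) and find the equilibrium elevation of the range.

For local isostatic compensation: ρ_c h = (ρ_m − ρ_c) r.
h = r (ρ_m − ρ_c) / ρ_c = 27520 m × (3.36 − 2.83) / 2.83 = 5150 m.

5150 m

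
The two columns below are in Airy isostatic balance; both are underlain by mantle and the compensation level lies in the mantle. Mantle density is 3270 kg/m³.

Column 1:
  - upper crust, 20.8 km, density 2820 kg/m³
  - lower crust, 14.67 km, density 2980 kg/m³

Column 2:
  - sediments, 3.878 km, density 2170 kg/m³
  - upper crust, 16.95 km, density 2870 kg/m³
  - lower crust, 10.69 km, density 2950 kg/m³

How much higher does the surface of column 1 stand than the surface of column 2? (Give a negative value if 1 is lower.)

For any compensation level in the mantle, the mantle terms cancel and isostasy reduces to e = (Σt_1 − Σt_2) − (Σ(ρt)_1 − Σ(ρt)_2) / ρ_m.
Σt_1 = 35.47 km; Σt_2 = 31.518 km; Σ(ρt)_1 = 102372.6; Σ(ρt)_2 = 88597.26 (in km·kg/m³).
e = (35.47 − 31.518) − (102372.6 − 88597.26) / 3270 = −0.261 km.

−0.261 km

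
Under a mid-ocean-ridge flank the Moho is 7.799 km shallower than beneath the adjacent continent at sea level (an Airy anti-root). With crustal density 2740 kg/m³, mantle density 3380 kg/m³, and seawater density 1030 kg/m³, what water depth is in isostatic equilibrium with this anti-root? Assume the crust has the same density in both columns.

2.92 km

Replacing a thickness d of crust by seawater at the top must be balanced by replacing crust with mantle at the base: d (ρ_c − ρ_w) = a (ρ_m − ρ_c).
d = a (ρ_m − ρ_c)/(ρ_c − ρ_w) = 7.799 km × 640/1710 = 2.92 km.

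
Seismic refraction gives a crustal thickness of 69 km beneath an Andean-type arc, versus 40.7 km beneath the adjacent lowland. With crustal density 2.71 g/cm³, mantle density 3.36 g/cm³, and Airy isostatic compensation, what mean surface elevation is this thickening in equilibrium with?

Excess crust Δ = 69 km − 40.7 km = 28.3 km, split between elevation h and root r with h + r = Δ.
Airy balance ρ_c h = (ρ_m − ρ_c) r gives r = h ρ_c/(ρ_m − ρ_c), so h (1 + ρ_c/(ρ_m − ρ_c)) = Δ, i.e. h = Δ (ρ_m − ρ_c)/ρ_m.
h = 28.3 km × 0.65/3.36 = 5.47 km.

5.47 km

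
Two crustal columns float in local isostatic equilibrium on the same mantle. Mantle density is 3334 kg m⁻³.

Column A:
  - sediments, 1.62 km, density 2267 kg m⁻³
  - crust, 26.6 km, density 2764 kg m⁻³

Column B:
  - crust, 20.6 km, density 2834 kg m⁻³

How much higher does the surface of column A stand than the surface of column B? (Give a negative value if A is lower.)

For any compensation level in the mantle, the mantle terms cancel and isostasy reduces to e = (Σt_A − Σt_B) − (Σ(ρt)_A − Σ(ρt)_B) / ρ_m.
Σt_A = 28.22 km; Σt_B = 20.6 km; Σ(ρt)_A = 77194.94; Σ(ρt)_B = 58380.4 (in km·kg m⁻³).
e = (28.22 − 20.6) − (77194.94 − 58380.4) / 3334 = 1.98 km.

1.98 km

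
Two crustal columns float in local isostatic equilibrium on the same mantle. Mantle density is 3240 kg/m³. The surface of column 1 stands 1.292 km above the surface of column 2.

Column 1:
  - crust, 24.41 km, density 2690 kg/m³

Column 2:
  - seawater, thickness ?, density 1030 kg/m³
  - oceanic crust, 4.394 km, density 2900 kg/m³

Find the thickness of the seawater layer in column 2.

Take the compensation level at the base of the deeper column (depth z_c below the surface of column 1) and equate Σ ρ_i t_i down to z_c; mantle fills any gap and the z_c terms cancel.
Column 1: 24.41×2690 + (z_c − 24.41)×3240
Column 2: 1.292×0 + x×1030 + 4.394×2900 + (z_c − 1.292 − 4.394 − x)×3240
The z_c×3240 term appears on both sides and cancels. Collect the known terms of each column as K = Σ(ρt)_known − 3240 × (depth of known layers): K_1 = 65662.9 − 3240×24.41 = −13425.5; K_2 = 12742.6 − 3240×(1.292 + 4.394) = −5680.04.
Balance: K_1 = K_2 − x×(3240 − 1030), so x = (K_2 − K_1)/(3240 − 1030) = 7745.46/2210 = 3.5 km.

3.5 km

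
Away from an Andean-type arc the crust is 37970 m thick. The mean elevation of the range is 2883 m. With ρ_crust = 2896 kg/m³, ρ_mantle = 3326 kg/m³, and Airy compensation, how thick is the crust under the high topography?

Root depth r = h ρ_c / (ρ_m − ρ_c) = 2883 m × 2896 / 430 = 19420 m.
Total thickness = T + h + r = 37970 m + 2883 m + 19420 m = 60300 m.

60300 m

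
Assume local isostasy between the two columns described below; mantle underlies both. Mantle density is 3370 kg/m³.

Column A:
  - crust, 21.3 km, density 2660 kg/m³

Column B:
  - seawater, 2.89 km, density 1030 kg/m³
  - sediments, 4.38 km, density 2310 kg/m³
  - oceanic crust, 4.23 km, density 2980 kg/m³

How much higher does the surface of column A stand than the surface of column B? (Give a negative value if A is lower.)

For any compensation level in the mantle, the mantle terms cancel and isostasy reduces to e = (Σt_A − Σt_B) − (Σ(ρt)_A − Σ(ρt)_B) / ρ_m.
Σt_A = 21.3 km; Σt_B = 11.5 km; Σ(ρt)_A = 56658; Σ(ρt)_B = 25699.9 (in km·kg/m³).
e = (21.3 − 11.5) − (56658 − 25699.9) / 3370 = 0.614 km.

0.614 km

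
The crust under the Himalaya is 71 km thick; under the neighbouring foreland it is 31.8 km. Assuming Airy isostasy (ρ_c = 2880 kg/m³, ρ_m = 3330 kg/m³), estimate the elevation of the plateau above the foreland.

5.3 km

Excess crust Δ = 71 km − 31.8 km = 39.2 km, split between elevation h and root r with h + r = Δ.
Airy balance ρ_c h = (ρ_m − ρ_c) r gives r = h ρ_c/(ρ_m − ρ_c), so h (1 + ρ_c/(ρ_m − ρ_c)) = Δ, i.e. h = Δ (ρ_m − ρ_c)/ρ_m.
h = 39.2 km × 450/3330 = 5.3 km.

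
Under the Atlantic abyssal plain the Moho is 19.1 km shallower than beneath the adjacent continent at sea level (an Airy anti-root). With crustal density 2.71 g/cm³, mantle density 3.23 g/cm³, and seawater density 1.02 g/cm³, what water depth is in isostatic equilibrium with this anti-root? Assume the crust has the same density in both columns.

Replacing a thickness d of crust by seawater at the top must be balanced by replacing crust with mantle at the base: d (ρ_c − ρ_w) = a (ρ_m − ρ_c).
d = a (ρ_m − ρ_c)/(ρ_c − ρ_w) = 19.1 km × 0.52/1.69 = 5.88 km.

5.88 km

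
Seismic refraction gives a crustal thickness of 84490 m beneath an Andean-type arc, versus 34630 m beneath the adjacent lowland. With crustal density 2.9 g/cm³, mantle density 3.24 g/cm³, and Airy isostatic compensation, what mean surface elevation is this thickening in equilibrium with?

5230 m

Excess crust Δ = 84490 m − 34630 m = 49860 m, split between elevation h and root r with h + r = Δ.
Airy balance ρ_c h = (ρ_m − ρ_c) r gives r = h ρ_c/(ρ_m − ρ_c), so h (1 + ρ_c/(ρ_m − ρ_c)) = Δ, i.e. h = Δ (ρ_m − ρ_c)/ρ_m.
h = 49860 m × 0.34/3.24 = 5230 m.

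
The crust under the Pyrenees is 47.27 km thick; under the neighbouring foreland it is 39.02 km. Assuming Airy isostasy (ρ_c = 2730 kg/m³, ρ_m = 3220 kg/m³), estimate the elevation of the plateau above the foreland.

Excess crust Δ = 47.27 km − 39.02 km = 8.25 km, split between elevation h and root r with h + r = Δ.
Airy balance ρ_c h = (ρ_m − ρ_c) r gives r = h ρ_c/(ρ_m − ρ_c), so h (1 + ρ_c/(ρ_m − ρ_c)) = Δ, i.e. h = Δ (ρ_m − ρ_c)/ρ_m.
h = 8.25 km × 490/3220 = 1.26 km.

1.26 km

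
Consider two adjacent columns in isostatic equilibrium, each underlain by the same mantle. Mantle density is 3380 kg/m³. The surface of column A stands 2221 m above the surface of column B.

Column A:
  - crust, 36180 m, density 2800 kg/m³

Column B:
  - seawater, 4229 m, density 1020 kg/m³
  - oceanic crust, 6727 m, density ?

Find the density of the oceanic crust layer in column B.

2860 kg/m³

Take the compensation level at the base of the deeper column (depth z_c below the surface of column A) and equate Σ ρ_i t_i down to z_c; mantle fills any gap and the z_c terms cancel.
Column A: 36180×2800 + (z_c − 36180)×3380
Column B: 2221×0 + 4229×1020 + 6727×ρ + (z_c − 2221 − 10956)×3380
The z_c×3380 term appears on both sides and cancels. Collect the known terms of each column as K = Σ(ρt)_known − 3380 × (depth of known layers): K_A = 101304000 − 3380×36180 = −20984400; K_B = 4313580 − 3380×(2221 + 10956) = −40224680.
Balance: K_A = K_B + 6727×ρ, so ρ = (K_A − K_B)/6727 = 19240300/6727 = 2860 kg/m³.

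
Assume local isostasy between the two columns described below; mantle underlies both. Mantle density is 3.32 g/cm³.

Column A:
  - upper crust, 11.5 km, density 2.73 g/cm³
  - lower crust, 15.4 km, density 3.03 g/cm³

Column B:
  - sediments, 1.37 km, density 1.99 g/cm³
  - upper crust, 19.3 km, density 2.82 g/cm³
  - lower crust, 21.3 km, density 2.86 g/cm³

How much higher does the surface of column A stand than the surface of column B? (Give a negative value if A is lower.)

For any compensation level in the mantle, the mantle terms cancel and isostasy reduces to e = (Σt_A − Σt_B) − (Σ(ρt)_A − Σ(ρt)_B) / ρ_m.
Σt_A = 26.9 km; Σt_B = 41.97 km; Σ(ρt)_A = 78.057; Σ(ρt)_B = 118.0703 (in km·g/cm³).
e = (26.9 − 41.97) − (78.057 − 118.0703) / 3.32 = −3.02 km.

−3.02 km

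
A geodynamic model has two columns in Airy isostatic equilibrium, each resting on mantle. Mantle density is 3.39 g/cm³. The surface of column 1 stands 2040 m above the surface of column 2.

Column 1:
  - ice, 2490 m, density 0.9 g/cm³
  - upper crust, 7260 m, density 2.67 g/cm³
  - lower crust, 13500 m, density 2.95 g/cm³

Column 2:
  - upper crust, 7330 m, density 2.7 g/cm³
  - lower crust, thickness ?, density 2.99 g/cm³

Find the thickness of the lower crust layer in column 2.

13500 m

Take the compensation level at the base of the deeper column (depth z_c below the surface of column 1) and equate Σ ρ_i t_i down to z_c; mantle fills any gap and the z_c terms cancel.
Column 1: 2490×0.9 + 7260×2.67 + 13500×2.95 + (z_c − 23250)×3.39
Column 2: 2040×0 + 7330×2.7 + x×2.99 + (z_c − 2040 − 7330 − x)×3.39
The z_c×3.39 term appears on both sides and cancels. Collect the known terms of each column as K = Σ(ρt)_known − 3.39 × (depth of known layers): K_1 = 61450.2 − 3.39×23250 = −17367.3; K_2 = 19791 − 3.39×(2040 + 7330) = −11973.3.
Balance: K_1 = K_2 − x×(3.39 − 2.99), so x = (K_2 − K_1)/(3.39 − 2.99) = 5394/0.4 = 13500 m.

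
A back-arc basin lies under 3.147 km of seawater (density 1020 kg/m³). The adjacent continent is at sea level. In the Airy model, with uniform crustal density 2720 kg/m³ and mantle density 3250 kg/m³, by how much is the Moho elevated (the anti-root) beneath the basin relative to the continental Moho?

In Airy isostatic equilibrium: replacing crust with seawater at the top is compensated by replacing crust with mantle at the base: d (ρ_c − ρ_w) = a (ρ_m − ρ_c).
a = d (ρ_c − ρ_w)/(ρ_m − ρ_c) = 3.147 km × 1700/530 = 10.1 km.

10.1 km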